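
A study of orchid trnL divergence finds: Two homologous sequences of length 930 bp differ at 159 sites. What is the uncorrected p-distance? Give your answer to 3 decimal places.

0.171

p = 159/930 = 0.170967… ≈ 0.171 (to 3 d.p.).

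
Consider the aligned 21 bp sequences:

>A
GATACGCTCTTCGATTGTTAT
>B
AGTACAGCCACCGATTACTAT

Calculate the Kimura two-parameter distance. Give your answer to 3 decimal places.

Of 21 sites, 7 differences are transitions and 2 are transversions, so P = 7/21 ≈ 0.333333 and Q = 2/21 ≈ 0.095238.
Under the Kimura two-parameter model, d = −½ ln(1 − 2P − Q) − ¼ ln(1 − 2Q).
1 − 2P − Q = 0.238096, giving −½ ln(0.238096) = 0.717541.
1 − 2Q = 0.809524, giving −¼ ln(0.809524) = 0.052827.
d = 0.717541 + 0.052827 = 0.770368.

0.770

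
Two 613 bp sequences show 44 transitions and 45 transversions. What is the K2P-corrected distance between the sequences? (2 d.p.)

0.16

P = 44/613 ≈ 0.071778 and Q = 45/613 ≈ 0.073409.
Under the Kimura two-parameter model, d = −½ ln(1 − 2P − Q) − ¼ ln(1 − 2Q).
1 − 2P − Q = 0.783035, giving −½ ln(0.783035) = 0.122289.
1 − 2Q = 0.853182, giving −¼ ln(0.853182) = 0.039696.
d = 0.122289 + 0.039696 = 0.161985.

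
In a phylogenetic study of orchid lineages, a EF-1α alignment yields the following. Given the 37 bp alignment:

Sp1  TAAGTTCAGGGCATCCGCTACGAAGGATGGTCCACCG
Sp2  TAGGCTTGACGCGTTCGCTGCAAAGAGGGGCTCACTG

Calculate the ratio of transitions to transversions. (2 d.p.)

Transitions are A↔G and C↔T; transversions are all other mismatches.
Transitions: 14. Transversions: 2.
R = 14/2 = 7.00.

7.00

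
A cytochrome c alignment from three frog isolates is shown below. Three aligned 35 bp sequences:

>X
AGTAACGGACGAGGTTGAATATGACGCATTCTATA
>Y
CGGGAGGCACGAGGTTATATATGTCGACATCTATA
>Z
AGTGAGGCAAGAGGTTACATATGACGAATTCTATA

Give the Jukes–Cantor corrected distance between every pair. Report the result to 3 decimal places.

d(X,Y) = 0.407, d(X,Z) = 0.233, d(Y,Z) = 0.233

X–Y: 11/35 sites differ → p ≈ 0.314286, d = −0.75 ln(1 − 0.419048) = 0.407315 ≈ 0.407.
X–Z: 7/35 sites differ → p = 0.2, d = −0.75 ln(1 − 0.266667) = 0.232617 ≈ 0.233.
Y–Z: 7/35 sites differ → p = 0.2, d = −0.75 ln(1 − 0.266667) = 0.232617 ≈ 0.233.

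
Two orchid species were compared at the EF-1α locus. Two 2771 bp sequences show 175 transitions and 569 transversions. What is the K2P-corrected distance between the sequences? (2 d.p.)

0.33

P = 175/2771 ≈ 0.063154 and Q = 569/2771 ≈ 0.205341.
Under the Kimura two-parameter model, d = −½ ln(1 − 2P − Q) − ¼ ln(1 − 2Q).
1 − 2P − Q = 0.668351, giving −½ ln(0.668351) = 0.201471.
1 − 2Q = 0.589318, giving −¼ ln(0.589318) = 0.132197.
d = 0.201471 + 0.132197 = 0.333668.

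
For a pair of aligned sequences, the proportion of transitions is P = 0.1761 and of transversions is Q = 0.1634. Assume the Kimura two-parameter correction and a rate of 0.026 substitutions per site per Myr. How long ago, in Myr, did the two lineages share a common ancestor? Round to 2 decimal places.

Under the Kimura two-parameter model, d = −½ ln(1 − 2P − Q) − ¼ ln(1 − 2Q).
1 − 2P − Q = 0.4844, giving −½ ln(0.4844) = 0.362422.
1 − 2Q = 0.6732, giving −¼ ln(0.6732) = 0.098928.
d = 0.362422 + 0.098928 = 0.461350.
Under a molecular clock d = 2μt, so t = d/(2μ) = 0.461350 / (2 × 0.026) = 8.87 Myr.

8.87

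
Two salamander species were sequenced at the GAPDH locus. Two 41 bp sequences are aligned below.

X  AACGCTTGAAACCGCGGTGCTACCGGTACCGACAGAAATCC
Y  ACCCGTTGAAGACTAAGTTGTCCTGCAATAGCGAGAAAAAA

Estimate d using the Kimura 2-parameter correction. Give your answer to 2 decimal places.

Of 41 sites, 4 differences are transitions and 17 are transversions, so P = 4/41 ≈ 0.097561 and Q = 17/41 ≈ 0.414634.
Under the Kimura two-parameter model, d = −½ ln(1 − 2P − Q) − ¼ ln(1 − 2Q).
1 − 2P − Q = 0.390244, giving −½ ln(0.390244) = 0.470492.
1 − 2Q = 0.170732, giving −¼ ln(0.170732) = 0.441915.
d = 0.470492 + 0.441915 = 0.912407.

0.91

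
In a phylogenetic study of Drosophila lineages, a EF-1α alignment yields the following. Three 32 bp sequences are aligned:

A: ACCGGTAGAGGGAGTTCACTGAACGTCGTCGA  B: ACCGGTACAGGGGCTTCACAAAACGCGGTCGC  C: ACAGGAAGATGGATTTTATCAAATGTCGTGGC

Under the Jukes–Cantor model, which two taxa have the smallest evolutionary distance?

A and B

A–B: 8/32 differ, p = 0.250, d = 0.304.
A–C: 11/32 differ, p = 0.344, d = 0.460.
B–C: 13/32 differ, p = 0.406, d = 0.585.
The smallest distance is between A and B.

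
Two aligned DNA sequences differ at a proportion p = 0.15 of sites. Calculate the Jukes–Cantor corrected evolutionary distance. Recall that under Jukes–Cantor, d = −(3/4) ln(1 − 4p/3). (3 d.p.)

0.167

d = −(3/4) ln(1 − 4p/3) = −0.75 ln(1 − 0.2) = −0.75 ln(0.8)
  = −0.75 × (-0.223144) = 0.167358 substitutions/site.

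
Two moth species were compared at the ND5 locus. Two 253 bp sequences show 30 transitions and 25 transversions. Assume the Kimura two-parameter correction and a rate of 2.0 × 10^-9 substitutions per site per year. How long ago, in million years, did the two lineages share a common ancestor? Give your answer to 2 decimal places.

P = 30/253 ≈ 0.118577 and Q = 25/253 ≈ 0.098814.
Under the Kimura two-parameter model, d = −½ ln(1 − 2P − Q) − ¼ ln(1 − 2Q).
1 − 2P − Q = 0.664032, giving −½ ln(0.664032) = 0.204712.
1 − 2Q = 0.802372, giving −¼ ln(0.802372) = 0.055046.
d = 0.204712 + 0.055046 = 0.259758.
Under a molecular clock d = 2μt, so t = d/(2μ) = 0.259758 / (2 × 2.0 × 10^-9) = 64.94 million years.

64.94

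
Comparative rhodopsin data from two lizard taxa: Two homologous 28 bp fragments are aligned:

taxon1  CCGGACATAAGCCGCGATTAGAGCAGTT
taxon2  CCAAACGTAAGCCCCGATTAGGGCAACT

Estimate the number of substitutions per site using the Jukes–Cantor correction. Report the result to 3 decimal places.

The sequences differ at 7 of 28 sites (3, 4, 7, 14, 22, 26, 27), so p = 7/28 = 0.25.
d = −(3/4) ln(1 − 4p/3) = −0.75 ln(1 − 0.333333) = −0.75 ln(0.666667)
  = −0.75 × (-0.405465) = 0.304099 substitutions/site.

0.304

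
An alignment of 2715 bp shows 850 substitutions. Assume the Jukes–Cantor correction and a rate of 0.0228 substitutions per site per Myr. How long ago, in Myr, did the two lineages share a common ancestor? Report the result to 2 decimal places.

8.89

p = 850/2715 ≈ 0.313076.
d = −(3/4) ln(1 − 4p/3) = −0.75 ln(1 − 0.417435) = −0.75 ln(0.582565)
  = −0.75 × (-0.540315) = 0.405236 substitutions/site.
Under a molecular clock d = 2μt, so t = d/(2μ) = 0.405236 / (2 × 0.0228) = 8.89 Myr.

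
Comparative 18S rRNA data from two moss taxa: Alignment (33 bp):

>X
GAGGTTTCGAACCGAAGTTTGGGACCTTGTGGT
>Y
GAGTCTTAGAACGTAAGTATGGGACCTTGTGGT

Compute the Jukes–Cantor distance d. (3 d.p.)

0.208

The sequences differ at 6 of 33 sites (4, 5, 8, 13, 14, 19), so p = 6/33 ≈ 0.181818.
d = −(3/4) ln(1 − 4p/3) = −0.75 ln(1 − 0.242424) = −0.75 ln(0.757576)
  = −0.75 × (-0.277631) = 0.208223 substitutions/site.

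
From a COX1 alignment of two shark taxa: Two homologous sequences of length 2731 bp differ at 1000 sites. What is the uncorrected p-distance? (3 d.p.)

0.366

p = 1000/2731 = 0.366166… ≈ 0.366 (to 3 d.p.).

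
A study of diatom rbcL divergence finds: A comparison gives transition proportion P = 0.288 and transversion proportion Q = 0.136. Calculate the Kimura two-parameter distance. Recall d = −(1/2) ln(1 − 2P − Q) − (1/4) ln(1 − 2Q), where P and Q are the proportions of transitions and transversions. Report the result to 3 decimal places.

Under the Kimura two-parameter model, d = −½ ln(1 − 2P − Q) − ¼ ln(1 − 2Q).
1 − 2P − Q = 0.288, giving −½ ln(0.288) = 0.622397.
1 − 2Q = 0.728, giving −¼ ln(0.728) = 0.079364.
d = 0.622397 + 0.079364 = 0.701761.

0.702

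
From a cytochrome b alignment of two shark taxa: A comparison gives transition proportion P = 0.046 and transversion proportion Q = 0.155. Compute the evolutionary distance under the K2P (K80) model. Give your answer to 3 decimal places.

Under the Kimura two-parameter model, d = −½ ln(1 − 2P − Q) − ¼ ln(1 − 2Q).
1 − 2P − Q = 0.753, giving −½ ln(0.753) = 0.141845.
1 − 2Q = 0.69, giving −¼ ln(0.69) = 0.092766.
d = 0.141845 + 0.092766 = 0.234611.

0.235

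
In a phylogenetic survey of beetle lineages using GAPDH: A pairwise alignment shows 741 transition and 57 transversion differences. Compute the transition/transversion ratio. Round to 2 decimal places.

R = 741/57 = 13.00.

13.00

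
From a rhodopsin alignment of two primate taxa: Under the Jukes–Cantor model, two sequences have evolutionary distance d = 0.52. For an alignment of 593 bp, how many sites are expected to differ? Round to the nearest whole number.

222

Invert JC69: p = (3/4)(1 − e^(−4d/3)) = 0.75 × (1 − e^(-0.693333)) = 0.75 × (1 − 0.499907) = 0.375070.
Expected differing sites = pL ≈ 0.375070 × 593 = 222.41651 ≈ 222.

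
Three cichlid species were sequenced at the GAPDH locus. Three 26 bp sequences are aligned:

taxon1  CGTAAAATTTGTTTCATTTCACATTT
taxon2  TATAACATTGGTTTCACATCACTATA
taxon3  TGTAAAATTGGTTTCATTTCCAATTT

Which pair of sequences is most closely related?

taxon1–taxon2: 9/26 differ, p = 0.346, d = 0.464.
taxon1–taxon3: 4/26 differ, p = 0.154, d = 0.172.
taxon2–taxon3: 9/26 differ, p = 0.346, d = 0.464.
The smallest distance is between taxon1 and taxon3.

taxon1 and taxon3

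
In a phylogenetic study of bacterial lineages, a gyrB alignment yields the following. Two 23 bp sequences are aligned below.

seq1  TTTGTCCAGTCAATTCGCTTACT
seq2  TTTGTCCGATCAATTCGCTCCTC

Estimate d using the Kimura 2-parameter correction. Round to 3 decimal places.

Of 23 sites, 5 differences are transitions and 1 are transversions, so P = 5/23 ≈ 0.217391 and Q = 1/23 ≈ 0.043478.
Under the Kimura two-parameter model, d = −½ ln(1 − 2P − Q) − ¼ ln(1 − 2Q).
1 − 2P − Q = 0.52174, giving −½ ln(0.52174) = 0.325293.
1 − 2Q = 0.913044, giving −¼ ln(0.913044) = 0.022743.
d = 0.325293 + 0.022743 = 0.348036.

0.348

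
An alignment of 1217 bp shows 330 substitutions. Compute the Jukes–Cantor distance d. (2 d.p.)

0.34

p = 330/1217 ≈ 0.271159.
d = −(3/4) ln(1 − 4p/3) = −0.75 ln(1 − 0.361545) = −0.75 ln(0.638455)
  = −0.75 × (-0.448704) = 0.336528 substitutions/site.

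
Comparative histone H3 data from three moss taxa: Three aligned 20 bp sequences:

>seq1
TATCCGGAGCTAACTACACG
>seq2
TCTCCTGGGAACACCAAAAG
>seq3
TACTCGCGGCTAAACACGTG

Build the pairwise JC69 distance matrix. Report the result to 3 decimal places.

d(seq1,seq2) = 0.687, d(seq1,seq3) = 0.572, d(seq2,seq3) = 1.207

seq1–seq2: 9/20 sites differ → p = 0.45, d = −0.75 ln(1 − 0.6) = 0.687218 ≈ 0.687.
seq1–seq3: 8/20 sites differ → p = 0.4, d = −0.75 ln(1 − 0.533333) = 0.571605 ≈ 0.572.
seq2–seq3: 12/20 sites differ → p = 0.6, d = −0.75 ln(1 − 0.8) = 1.207078 ≈ 1.207.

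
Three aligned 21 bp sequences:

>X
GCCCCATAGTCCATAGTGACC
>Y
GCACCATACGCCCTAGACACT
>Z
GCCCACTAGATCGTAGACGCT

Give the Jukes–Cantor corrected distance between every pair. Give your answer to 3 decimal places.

d(X,Y) = 0.441, d(X,Z) = 0.635, d(Y,Z) = 0.532

X–Y: 7/21 sites differ → p ≈ 0.333333, d = −0.75 ln(1 − 0.444444) = 0.440839 ≈ 0.441.
X–Z: 9/21 sites differ → p ≈ 0.428571, d = −0.75 ln(1 − 0.571428) = 0.635472 ≈ 0.635.
Y–Z: 8/21 sites differ → p ≈ 0.380952, d = −0.75 ln(1 − 0.507936) = 0.531860 ≈ 0.532.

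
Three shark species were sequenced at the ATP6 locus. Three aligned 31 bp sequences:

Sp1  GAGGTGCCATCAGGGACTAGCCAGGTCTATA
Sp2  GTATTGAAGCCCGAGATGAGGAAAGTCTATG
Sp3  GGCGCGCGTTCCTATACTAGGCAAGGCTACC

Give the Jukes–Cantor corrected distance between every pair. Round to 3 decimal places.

d(Sp1,Sp2) = 0.777, d(Sp1,Sp3) = 0.691, d(Sp2,Sp3) = 0.874

Sp1–Sp2: 15/31 sites differ → p ≈ 0.483871, d = −0.75 ln(1 − 0.645161) = 0.777068 ≈ 0.777.
Sp1–Sp3: 14/31 sites differ → p ≈ 0.451613, d = −0.75 ln(1 − 0.602151) = 0.691262 ≈ 0.691.
Sp2–Sp3: 16/31 sites differ → p ≈ 0.516129, d = −0.75 ln(1 − 0.688172) = 0.873978 ≈ 0.874.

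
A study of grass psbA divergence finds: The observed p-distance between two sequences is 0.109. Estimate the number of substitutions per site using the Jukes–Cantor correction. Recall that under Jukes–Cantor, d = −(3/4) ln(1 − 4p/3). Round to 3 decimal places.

d = −(3/4) ln(1 − 4p/3) = −0.75 ln(1 − 0.145333) = −0.75 ln(0.854667)
  = −0.75 × (-0.157043) = 0.117782 substitutions/site.

0.118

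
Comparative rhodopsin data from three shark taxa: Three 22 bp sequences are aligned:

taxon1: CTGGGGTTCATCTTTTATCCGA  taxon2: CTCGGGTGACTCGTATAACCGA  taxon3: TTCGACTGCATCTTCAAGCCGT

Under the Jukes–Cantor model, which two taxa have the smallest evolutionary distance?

taxon1–taxon2: 7/22 differ, p = 0.318, d = 0.414.
taxon1–taxon3: 9/22 differ, p = 0.409, d = 0.591.
taxon2–taxon3: 10/22 differ, p = 0.455, d = 0.699.
The smallest distance is between taxon1 and taxon2.

taxon1 and taxon2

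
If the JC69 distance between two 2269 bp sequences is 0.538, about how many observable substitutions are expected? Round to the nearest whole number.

Invert JC69: p = (3/4)(1 − e^(−4d/3)) = 0.75 × (1 − e^(-0.717333)) = 0.75 × (1 − 0.488052) = 0.383961.
Expected differing sites = pL ≈ 0.383961 × 2269 = 871.207509 ≈ 871.

871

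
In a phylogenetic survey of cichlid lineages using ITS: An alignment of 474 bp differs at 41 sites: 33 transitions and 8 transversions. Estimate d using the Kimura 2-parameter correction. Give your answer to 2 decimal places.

0.09

P = 33/474 ≈ 0.06962 and Q = 8/474 ≈ 0.016878.
Under the Kimura two-parameter model, d = −½ ln(1 − 2P − Q) − ¼ ln(1 − 2Q).
1 − 2P − Q = 0.843882, giving −½ ln(0.843882) = 0.084871.
1 − 2Q = 0.966244, giving −¼ ln(0.966244) = 0.008585.
d = 0.084871 + 0.008585 = 0.093456.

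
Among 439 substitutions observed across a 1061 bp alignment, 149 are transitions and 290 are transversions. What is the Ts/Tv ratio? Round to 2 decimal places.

R = 149/290 = 0.513793… ≈ 0.51 (to 2 d.p.).

0.51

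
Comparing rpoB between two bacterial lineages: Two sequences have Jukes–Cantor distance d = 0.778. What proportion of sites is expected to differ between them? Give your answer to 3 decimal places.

p = (3/4)(1 − e^(−4d/3)) = 0.75 × (1 − e^(-1.037333)) = 0.75 × (1 − 0.354399) = 0.484201.

0.484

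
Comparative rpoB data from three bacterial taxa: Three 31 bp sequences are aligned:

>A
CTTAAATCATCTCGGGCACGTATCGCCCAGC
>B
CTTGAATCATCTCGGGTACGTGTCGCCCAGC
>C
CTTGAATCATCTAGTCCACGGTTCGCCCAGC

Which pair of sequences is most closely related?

A and B

A–B: 3/31 differ, p = 0.097, d = 0.104.
A–C: 6/31 differ, p = 0.194, d = 0.224.
B–C: 6/31 differ, p = 0.194, d = 0.224.
The smallest distance is between A and B.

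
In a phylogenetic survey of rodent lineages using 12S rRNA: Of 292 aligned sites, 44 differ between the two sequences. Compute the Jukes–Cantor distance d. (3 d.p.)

0.168

p = 44/292 ≈ 0.150685.
d = −(3/4) ln(1 − 4p/3) = −0.75 ln(1 − 0.200913) = −0.75 ln(0.799087)
  = −0.75 × (-0.224285) = 0.168214 substitutions/site.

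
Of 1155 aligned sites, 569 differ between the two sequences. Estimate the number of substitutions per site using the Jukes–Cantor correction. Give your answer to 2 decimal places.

0.80

p = 569/1155 ≈ 0.492641.
d = −(3/4) ln(1 − 4p/3) = −0.75 ln(1 − 0.656855) = −0.75 ln(0.343145)
  = −0.75 × (-1.069602) = 0.802202 substitutions/site.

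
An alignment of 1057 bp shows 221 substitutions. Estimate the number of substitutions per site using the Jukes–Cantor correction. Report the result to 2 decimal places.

0.25

p = 221/1057 ≈ 0.209082.
d = −(3/4) ln(1 − 4p/3) = −0.75 ln(1 − 0.278776) = −0.75 ln(0.721224)
  = −0.75 × (-0.326806) = 0.245105 substitutions/site.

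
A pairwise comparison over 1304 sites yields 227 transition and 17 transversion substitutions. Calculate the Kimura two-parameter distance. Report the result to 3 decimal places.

0.231

P = 227/1304 ≈ 0.17408 and Q = 17/1304 ≈ 0.013037.
Under the Kimura two-parameter model, d = −½ ln(1 − 2P − Q) − ¼ ln(1 − 2Q).
1 − 2P − Q = 0.638803, giving −½ ln(0.638803) = 0.224080.
1 − 2Q = 0.973926, giving −¼ ln(0.973926) = 0.006605.
d = 0.224080 + 0.006605 = 0.230685.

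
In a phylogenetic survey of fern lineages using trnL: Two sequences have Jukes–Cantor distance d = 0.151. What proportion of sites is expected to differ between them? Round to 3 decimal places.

0.137

p = (3/4)(1 − e^(−4d/3)) = 0.75 × (1 − e^(-0.201333)) = 0.75 × (1 − 0.817640) = 0.136770.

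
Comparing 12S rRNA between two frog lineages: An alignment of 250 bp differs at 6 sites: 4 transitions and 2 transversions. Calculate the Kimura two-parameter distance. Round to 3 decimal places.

0.024

P = 4/250 = 0.016 and Q = 2/250 = 0.008.
Under the Kimura two-parameter model, d = −½ ln(1 − 2P − Q) − ¼ ln(1 − 2Q).
1 − 2P − Q = 0.96, giving −½ ln(0.96) = 0.020411.
1 − 2Q = 0.984, giving −¼ ln(0.984) = 0.004032.
d = 0.020411 + 0.004032 = 0.024443.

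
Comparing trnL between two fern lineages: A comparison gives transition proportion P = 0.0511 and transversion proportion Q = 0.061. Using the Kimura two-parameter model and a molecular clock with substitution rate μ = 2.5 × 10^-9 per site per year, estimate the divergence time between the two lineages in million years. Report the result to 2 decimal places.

Under the Kimura two-parameter model, d = −½ ln(1 − 2P − Q) − ¼ ln(1 − 2Q).
1 − 2P − Q = 0.8368, giving −½ ln(0.8368) = 0.089085.
1 − 2Q = 0.878, giving −¼ ln(0.878) = 0.032527.
d = 0.089085 + 0.032527 = 0.121612.
Under a molecular clock d = 2μt, so t = d/(2μ) = 0.121612 / (2 × 2.5 × 10^-9) = 24.32 million years.

24.32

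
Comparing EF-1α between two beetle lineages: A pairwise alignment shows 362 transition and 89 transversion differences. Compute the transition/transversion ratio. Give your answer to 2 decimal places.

R = 362/89 = 4.067415… ≈ 4.07 (to 2 d.p.).

4.07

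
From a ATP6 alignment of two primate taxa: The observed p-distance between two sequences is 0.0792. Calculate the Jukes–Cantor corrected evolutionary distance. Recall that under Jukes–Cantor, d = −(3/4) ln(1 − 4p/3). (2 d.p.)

0.08

d = −(3/4) ln(1 − 4p/3) = −0.75 ln(1 − 0.1056) = −0.75 ln(0.8944)
  = −0.75 × (-0.111602) = 0.083702 substitutions/site.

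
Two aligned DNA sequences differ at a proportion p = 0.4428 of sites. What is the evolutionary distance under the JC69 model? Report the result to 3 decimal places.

d = −(3/4) ln(1 − 4p/3) = −0.75 ln(1 − 0.5904) = −0.75 ln(0.4096)
  = −0.75 × (-0.892574) = 0.669431 substitutions/site.

0.669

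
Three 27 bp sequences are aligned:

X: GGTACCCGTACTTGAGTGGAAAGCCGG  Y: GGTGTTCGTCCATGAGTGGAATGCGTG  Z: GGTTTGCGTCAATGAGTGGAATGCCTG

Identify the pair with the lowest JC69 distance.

X–Y: 8/27 differ, p = 0.296, d = 0.377.
X–Z: 8/27 differ, p = 0.296, d = 0.377.
Y–Z: 4/27 differ, p = 0.148, d = 0.165.
The smallest distance is between Y and Z.

Y and Z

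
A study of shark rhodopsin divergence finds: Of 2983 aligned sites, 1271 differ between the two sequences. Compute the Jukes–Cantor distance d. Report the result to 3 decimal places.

0.630

p = 1271/2983 ≈ 0.426081.
d = −(3/4) ln(1 − 4p/3) = −0.75 ln(1 − 0.568108) = −0.75 ln(0.431892)
  = −0.75 × (-0.839580) = 0.629685 substitutions/site.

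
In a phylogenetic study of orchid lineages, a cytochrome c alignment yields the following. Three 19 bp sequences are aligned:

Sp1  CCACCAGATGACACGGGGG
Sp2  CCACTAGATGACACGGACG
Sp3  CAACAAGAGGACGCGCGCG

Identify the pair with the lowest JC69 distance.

Sp1 and Sp2

Sp1–Sp2: 3/19 differ, p = 0.158, d = 0.177.
Sp1–Sp3: 6/19 differ, p = 0.316, d = 0.410.
Sp2–Sp3: 6/19 differ, p = 0.316, d = 0.410.
The smallest distance is between Sp1 and Sp2.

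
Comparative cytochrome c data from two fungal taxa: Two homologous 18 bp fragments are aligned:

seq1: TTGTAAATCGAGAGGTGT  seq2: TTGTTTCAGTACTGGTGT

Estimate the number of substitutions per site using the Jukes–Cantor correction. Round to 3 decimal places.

The sequences differ at 8 of 18 sites (5, 6, 7, 8, 9, 10, 12, 13), so p = 8/18 ≈ 0.444444.
d = −(3/4) ln(1 − 4p/3) = −0.75 ln(1 − 0.592592) = −0.75 ln(0.407408)
  = −0.75 × (-0.897940) = 0.673455 substitutions/site.

0.673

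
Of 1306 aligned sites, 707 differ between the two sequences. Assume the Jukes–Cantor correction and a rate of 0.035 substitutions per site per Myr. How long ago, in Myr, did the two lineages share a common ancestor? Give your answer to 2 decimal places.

13.71

p = 707/1306 ≈ 0.541348.
d = −(3/4) ln(1 − 4p/3) = −0.75 ln(1 − 0.721797) = −0.75 ln(0.278203)
  = −0.75 × (-1.279404) = 0.959553 substitutions/site.
Under a molecular clock d = 2μt, so t = d/(2μ) = 0.959553 / (2 × 0.035) = 13.71 Myr.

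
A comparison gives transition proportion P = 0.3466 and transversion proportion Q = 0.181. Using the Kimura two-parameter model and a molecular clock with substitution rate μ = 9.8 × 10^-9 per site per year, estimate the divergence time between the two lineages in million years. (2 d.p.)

58.62

Under the Kimura two-parameter model, d = −½ ln(1 − 2P − Q) − ¼ ln(1 − 2Q).
1 − 2P − Q = 0.1258, giving −½ ln(0.1258) = 1.036531.
1 − 2Q = 0.638, giving −¼ ln(0.638) = 0.112354.
d = 1.036531 + 0.112354 = 1.148885.
Under a molecular clock d = 2μt, so t = d/(2μ) = 1.148885 / (2 × 9.8 × 10^-9) = 58.62 million years.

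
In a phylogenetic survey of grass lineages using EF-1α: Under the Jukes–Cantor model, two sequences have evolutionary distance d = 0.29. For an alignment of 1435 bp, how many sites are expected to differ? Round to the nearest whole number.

345

Invert JC69: p = (3/4)(1 − e^(−4d/3)) = 0.75 × (1 − e^(-0.386667)) = 0.75 × (1 − 0.679317) = 0.240512.
Expected differing sites = pL ≈ 0.240512 × 1435 = 345.13472 ≈ 345.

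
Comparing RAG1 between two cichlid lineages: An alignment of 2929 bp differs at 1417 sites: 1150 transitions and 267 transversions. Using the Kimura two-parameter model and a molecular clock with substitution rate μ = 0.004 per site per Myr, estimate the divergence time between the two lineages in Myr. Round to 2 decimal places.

136.96

P = 1150/2929 ≈ 0.392625 and Q = 267/2929 ≈ 0.091157.
Under the Kimura two-parameter model, d = −½ ln(1 − 2P − Q) − ¼ ln(1 − 2Q).
1 − 2P − Q = 0.123593, giving −½ ln(0.123593) = 1.045381.
1 − 2Q = 0.817686, giving −¼ ln(0.817686) = 0.050319.
d = 1.045381 + 0.050319 = 1.095700.
Under a molecular clock d = 2μt, so t = d/(2μ) = 1.095700 / (2 × 0.004) = 136.96 Myr.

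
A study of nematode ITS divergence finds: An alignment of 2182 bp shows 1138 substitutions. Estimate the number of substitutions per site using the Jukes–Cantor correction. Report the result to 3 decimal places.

0.892

p = 1138/2182 ≈ 0.52154.
d = −(3/4) ln(1 − 4p/3) = −0.75 ln(1 − 0.695387) = −0.75 ln(0.304613)
  = −0.75 × (-1.188713) = 0.891535 substitutions/site.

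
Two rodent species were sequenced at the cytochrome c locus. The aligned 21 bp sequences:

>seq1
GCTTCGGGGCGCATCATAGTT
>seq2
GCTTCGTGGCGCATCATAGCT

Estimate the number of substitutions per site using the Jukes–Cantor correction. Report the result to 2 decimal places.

The sequences differ at 2 of 21 sites (7, 20), so p = 2/21 ≈ 0.095238.
d = −(3/4) ln(1 − 4p/3) = −0.75 ln(1 − 0.126984) = −0.75 ln(0.873016)
  = −0.75 × (-0.135801) = 0.101851 substitutions/site.

0.10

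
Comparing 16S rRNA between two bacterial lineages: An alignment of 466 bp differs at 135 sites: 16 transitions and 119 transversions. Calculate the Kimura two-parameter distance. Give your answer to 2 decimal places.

P = 16/466 ≈ 0.034335 and Q = 119/466 ≈ 0.255365.
Under the Kimura two-parameter model, d = −½ ln(1 − 2P − Q) − ¼ ln(1 − 2Q).
1 − 2P − Q = 0.675965, giving −½ ln(0.675965) = 0.195807.
1 − 2Q = 0.48927, giving −¼ ln(0.48927) = 0.178710.
d = 0.195807 + 0.178710 = 0.374517.

0.37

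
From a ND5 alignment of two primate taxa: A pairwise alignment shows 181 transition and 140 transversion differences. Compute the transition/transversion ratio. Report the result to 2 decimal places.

1.29

R = 181/140 = 1.292857… ≈ 1.29 (to 2 d.p.).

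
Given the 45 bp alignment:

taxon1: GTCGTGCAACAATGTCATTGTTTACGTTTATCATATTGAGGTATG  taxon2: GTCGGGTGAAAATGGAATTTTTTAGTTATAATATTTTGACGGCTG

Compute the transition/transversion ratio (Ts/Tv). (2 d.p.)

0.23

Transitions are A↔G and C↔T; transversions are all other mismatches.
Transitions: 3. Transversions: 13.
R = 3/13 = 0.230769… ≈ 0.23 (to 2 d.p.).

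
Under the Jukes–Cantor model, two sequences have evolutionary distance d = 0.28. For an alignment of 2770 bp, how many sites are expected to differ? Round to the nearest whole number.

Invert JC69: p = (3/4)(1 − e^(−4d/3)) = 0.75 × (1 − e^(-0.373333)) = 0.75 × (1 − 0.688436) = 0.233673.
Expected differing sites = pL ≈ 0.233673 × 2770 = 647.27421 ≈ 647.

647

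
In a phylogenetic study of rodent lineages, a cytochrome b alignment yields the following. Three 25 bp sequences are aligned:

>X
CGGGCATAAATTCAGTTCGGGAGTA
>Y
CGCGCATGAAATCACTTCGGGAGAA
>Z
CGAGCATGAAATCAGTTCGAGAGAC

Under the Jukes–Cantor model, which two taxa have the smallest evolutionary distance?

X–Y: 5/25 differ, p = 0.200, d = 0.233.
X–Z: 6/25 differ, p = 0.240, d = 0.289.
Y–Z: 4/25 differ, p = 0.160, d = 0.180.
The smallest distance is between Y and Z.

Y and Z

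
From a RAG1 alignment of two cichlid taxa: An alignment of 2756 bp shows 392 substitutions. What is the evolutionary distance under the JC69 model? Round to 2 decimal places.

p = 392/2756 ≈ 0.142235.
d = −(3/4) ln(1 − 4p/3) = −0.75 ln(1 − 0.189647) = −0.75 ln(0.810353)
  = −0.75 × (-0.210285) = 0.157714 substitutions/site.

0.16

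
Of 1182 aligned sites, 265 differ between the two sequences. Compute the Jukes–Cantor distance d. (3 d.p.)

0.266

p = 265/1182 ≈ 0.224196.
d = −(3/4) ln(1 − 4p/3) = −0.75 ln(1 − 0.298928) = −0.75 ln(0.701072)
  = −0.75 × (-0.355145) = 0.266359 substitutions/site.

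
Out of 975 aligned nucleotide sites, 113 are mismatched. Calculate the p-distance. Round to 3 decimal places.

0.116

p = 113/975 = 0.115897… ≈ 0.116 (to 3 d.p.).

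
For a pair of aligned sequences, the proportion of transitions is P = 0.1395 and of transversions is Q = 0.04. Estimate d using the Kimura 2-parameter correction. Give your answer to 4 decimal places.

Under the Kimura two-parameter model, d = −½ ln(1 − 2P − Q) − ¼ ln(1 − 2Q).
1 − 2P − Q = 0.681, giving −½ ln(0.681) = 0.192096.
1 − 2Q = 0.92, giving −¼ ln(0.92) = 0.020845.
d = 0.192096 + 0.020845 = 0.212941.

0.2129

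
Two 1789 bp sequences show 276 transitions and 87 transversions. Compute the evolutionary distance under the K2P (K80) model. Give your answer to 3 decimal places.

0.247

P = 276/1789 ≈ 0.154276 and Q = 87/1789 ≈ 0.048631.
Under the Kimura two-parameter model, d = −½ ln(1 − 2P − Q) − ¼ ln(1 − 2Q).
1 − 2P − Q = 0.642817, giving −½ ln(0.642817) = 0.220948.
1 − 2Q = 0.902738, giving −¼ ln(0.902738) = 0.025581.
d = 0.220948 + 0.025581 = 0.246529.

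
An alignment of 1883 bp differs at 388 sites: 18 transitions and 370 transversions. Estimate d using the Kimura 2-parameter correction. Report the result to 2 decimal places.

0.25

P = 18/1883 ≈ 0.009559 and Q = 370/1883 ≈ 0.196495.
Under the Kimura two-parameter model, d = −½ ln(1 − 2P − Q) − ¼ ln(1 − 2Q).
1 − 2P − Q = 0.784387, giving −½ ln(0.784387) = 0.121426.
1 − 2Q = 0.60701, giving −¼ ln(0.60701) = 0.124803.
d = 0.121426 + 0.124803 = 0.246229.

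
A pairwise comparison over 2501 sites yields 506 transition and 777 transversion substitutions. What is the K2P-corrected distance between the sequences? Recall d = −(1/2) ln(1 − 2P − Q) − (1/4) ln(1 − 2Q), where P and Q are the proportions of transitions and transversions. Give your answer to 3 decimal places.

0.871

P = 506/2501 ≈ 0.202319 and Q = 777/2501 ≈ 0.310676.
Under the Kimura two-parameter model, d = −½ ln(1 − 2P − Q) − ¼ ln(1 − 2Q).
1 − 2P − Q = 0.284686, giving −½ ln(0.284686) = 0.628184.
1 − 2Q = 0.378648, giving −¼ ln(0.378648) = 0.242787.
d = 0.628184 + 0.242787 = 0.870971.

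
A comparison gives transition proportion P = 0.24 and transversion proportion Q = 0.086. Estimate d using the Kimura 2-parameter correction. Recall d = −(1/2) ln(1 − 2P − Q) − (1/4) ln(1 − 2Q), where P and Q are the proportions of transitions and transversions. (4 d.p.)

Under the Kimura two-parameter model, d = −½ ln(1 − 2P − Q) − ¼ ln(1 − 2Q).
1 − 2P − Q = 0.434, giving −½ ln(0.434) = 0.417355.
1 − 2Q = 0.828, giving −¼ ln(0.828) = 0.047186.
d = 0.417355 + 0.047186 = 0.464541.

0.4645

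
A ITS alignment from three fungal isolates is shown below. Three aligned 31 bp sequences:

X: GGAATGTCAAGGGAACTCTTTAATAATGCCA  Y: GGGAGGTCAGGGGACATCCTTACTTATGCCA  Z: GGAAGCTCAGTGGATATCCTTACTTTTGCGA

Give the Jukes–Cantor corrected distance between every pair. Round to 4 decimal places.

X–Y: 8/31 sites differ → p ≈ 0.258065, d = −0.75 ln(1 − 0.344087) = 0.316295 ≈ 0.3163.
X–Z: 11/31 sites differ → p ≈ 0.354839, d = −0.75 ln(1 − 0.473119) = 0.480585 ≈ 0.4806.
Y–Z: 6/31 sites differ → p ≈ 0.193548, d = −0.75 ln(1 − 0.258064) = 0.223869 ≈ 0.2239.

d(X,Y) = 0.3163, d(X,Z) = 0.4806, d(Y,Z) = 0.2239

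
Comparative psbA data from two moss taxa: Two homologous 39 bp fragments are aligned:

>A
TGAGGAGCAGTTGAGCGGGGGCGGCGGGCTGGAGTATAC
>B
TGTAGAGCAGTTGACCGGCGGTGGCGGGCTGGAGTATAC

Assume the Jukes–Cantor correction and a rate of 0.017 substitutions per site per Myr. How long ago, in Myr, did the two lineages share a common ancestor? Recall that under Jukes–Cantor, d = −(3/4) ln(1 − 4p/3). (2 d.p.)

4.14

The sequences differ at 5 of 39 sites (3, 4, 15, 19, 22), so p = 5/39 ≈ 0.128205.
d = −(3/4) ln(1 − 4p/3) = −0.75 ln(1 − 0.17094) = −0.75 ln(0.82906)
  = −0.75 × (-0.187463) = 0.140597 substitutions/site.
Under a molecular clock d = 2μt, so t = d/(2μ) = 0.140597 / (2 × 0.017) = 4.14 Myr.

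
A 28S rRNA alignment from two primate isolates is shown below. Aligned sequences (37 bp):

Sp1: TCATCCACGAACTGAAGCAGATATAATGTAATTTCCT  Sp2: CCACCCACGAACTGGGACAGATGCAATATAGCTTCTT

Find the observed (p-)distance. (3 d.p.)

The sequences differ at 11 of 37 positions.
p = 11/37 = 0.297297… ≈ 0.297 (to 3 d.p.).

0.297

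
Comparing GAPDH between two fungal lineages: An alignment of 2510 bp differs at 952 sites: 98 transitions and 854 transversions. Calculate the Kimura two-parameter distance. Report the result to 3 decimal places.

P = 98/2510 ≈ 0.039044 and Q = 854/2510 ≈ 0.340239.
Under the Kimura two-parameter model, d = −½ ln(1 − 2P − Q) − ¼ ln(1 − 2Q).
1 − 2P − Q = 0.581673, giving −½ ln(0.581673) = 0.270923.
1 − 2Q = 0.319522, giving −¼ ln(0.319522) = 0.285232.
d = 0.270923 + 0.285232 = 0.556155.

0.556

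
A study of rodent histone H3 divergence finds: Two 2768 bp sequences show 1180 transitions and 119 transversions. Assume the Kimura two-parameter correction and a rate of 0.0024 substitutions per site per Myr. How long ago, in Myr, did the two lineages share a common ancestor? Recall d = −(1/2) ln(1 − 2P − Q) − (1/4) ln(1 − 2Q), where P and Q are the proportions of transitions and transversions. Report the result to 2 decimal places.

P = 1180/2768 ≈ 0.426301 and Q = 119/2768 ≈ 0.042991.
Under the Kimura two-parameter model, d = −½ ln(1 − 2P − Q) − ¼ ln(1 − 2Q).
1 − 2P − Q = 0.104407, giving −½ ln(0.104407) = 1.129729.
1 − 2Q = 0.914018, giving −¼ ln(0.914018) = 0.022476.
d = 1.129729 + 0.022476 = 1.152205.
Under a molecular clock d = 2μt, so t = d/(2μ) = 1.152205 / (2 × 0.0024) = 240.04 Myr.

240.04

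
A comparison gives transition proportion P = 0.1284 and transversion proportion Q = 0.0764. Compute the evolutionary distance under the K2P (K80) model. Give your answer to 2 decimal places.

Under the Kimura two-parameter model, d = −½ ln(1 − 2P − Q) − ¼ ln(1 − 2Q).
1 − 2P − Q = 0.6668, giving −½ ln(0.6668) = 0.202633.
1 − 2Q = 0.8472, giving −¼ ln(0.8472) = 0.041455.
d = 0.202633 + 0.041455 = 0.244088.

0.24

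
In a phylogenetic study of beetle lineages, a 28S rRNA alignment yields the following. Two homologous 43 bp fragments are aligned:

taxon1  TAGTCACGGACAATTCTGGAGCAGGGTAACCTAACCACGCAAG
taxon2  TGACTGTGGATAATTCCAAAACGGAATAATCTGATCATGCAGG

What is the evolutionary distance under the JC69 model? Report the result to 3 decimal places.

The sequences differ at 19 of 43 sites, so p = 19/43 ≈ 0.44186.
d = −(3/4) ln(1 − 4p/3) = −0.75 ln(1 − 0.589147) = −0.75 ln(0.410853)
  = −0.75 × (-0.889520) = 0.667140 substitutions/site.

0.667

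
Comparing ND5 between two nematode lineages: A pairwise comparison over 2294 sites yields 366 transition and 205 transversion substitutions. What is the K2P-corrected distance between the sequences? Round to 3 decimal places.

0.312

P = 366/2294 ≈ 0.159547 and Q = 205/2294 ≈ 0.089364.
Under the Kimura two-parameter model, d = −½ ln(1 − 2P − Q) − ¼ ln(1 − 2Q).
1 − 2P − Q = 0.591542, giving −½ ln(0.591542) = 0.262511.
1 − 2Q = 0.821272, giving −¼ ln(0.821272) = 0.049225.
d = 0.262511 + 0.049225 = 0.311736.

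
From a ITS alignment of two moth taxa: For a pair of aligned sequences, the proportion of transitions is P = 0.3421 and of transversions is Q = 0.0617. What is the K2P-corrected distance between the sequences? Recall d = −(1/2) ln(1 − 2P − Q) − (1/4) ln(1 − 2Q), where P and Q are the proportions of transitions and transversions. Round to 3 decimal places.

0.718

Under the Kimura two-parameter model, d = −½ ln(1 − 2P − Q) − ¼ ln(1 − 2Q).
1 − 2P − Q = 0.2541, giving −½ ln(0.2541) = 0.685014.
1 − 2Q = 0.8766, giving −¼ ln(0.8766) = 0.032926.
d = 0.685014 + 0.032926 = 0.717940.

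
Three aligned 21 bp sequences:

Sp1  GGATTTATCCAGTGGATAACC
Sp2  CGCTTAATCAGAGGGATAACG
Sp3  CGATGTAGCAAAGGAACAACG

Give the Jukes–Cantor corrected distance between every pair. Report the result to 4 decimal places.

Sp1–Sp2: 8/21 sites differ → p ≈ 0.380952, d = −0.75 ln(1 − 0.507936) = 0.531860 ≈ 0.5319.
Sp1–Sp3: 9/21 sites differ → p ≈ 0.428571, d = −0.75 ln(1 − 0.571428) = 0.635472 ≈ 0.6355.
Sp2–Sp3: 7/21 sites differ → p ≈ 0.333333, d = −0.75 ln(1 − 0.444444) = 0.440839 ≈ 0.4408.

d(Sp1,Sp2) = 0.5319, d(Sp1,Sp3) = 0.6355, d(Sp2,Sp3) = 0.4408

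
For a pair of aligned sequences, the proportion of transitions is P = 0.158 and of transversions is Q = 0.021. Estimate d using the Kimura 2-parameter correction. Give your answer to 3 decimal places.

Under the Kimura two-parameter model, d = −½ ln(1 − 2P − Q) − ¼ ln(1 − 2Q).
1 − 2P − Q = 0.663, giving −½ ln(0.663) = 0.205490.
1 − 2Q = 0.958, giving −¼ ln(0.958) = 0.010727.
d = 0.205490 + 0.010727 = 0.216217.

0.216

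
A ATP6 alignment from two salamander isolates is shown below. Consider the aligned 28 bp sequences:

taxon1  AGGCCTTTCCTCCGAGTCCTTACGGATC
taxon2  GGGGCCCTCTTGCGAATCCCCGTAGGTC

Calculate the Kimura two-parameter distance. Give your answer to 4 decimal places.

1.0115

Of 28 sites, 11 differences are transitions and 2 are transversions, so P = 11/28 ≈ 0.392857 and Q = 2/28 ≈ 0.071429.
Under the Kimura two-parameter model, d = −½ ln(1 − 2P − Q) − ¼ ln(1 − 2Q).
1 − 2P − Q = 0.142857, giving −½ ln(0.142857) = 0.972956.
1 − 2Q = 0.857142, giving −¼ ln(0.857142) = 0.038538.
d = 0.972956 + 0.038538 = 1.011494.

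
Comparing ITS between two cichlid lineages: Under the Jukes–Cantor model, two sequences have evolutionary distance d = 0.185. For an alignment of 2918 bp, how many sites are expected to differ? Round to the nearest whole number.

Invert JC69: p = (3/4)(1 − e^(−4d/3)) = 0.75 × (1 − e^(-0.246667)) = 0.75 × (1 − 0.781401) = 0.163949.
Expected differing sites = pL ≈ 0.163949 × 2918 = 478.403182 ≈ 478.

478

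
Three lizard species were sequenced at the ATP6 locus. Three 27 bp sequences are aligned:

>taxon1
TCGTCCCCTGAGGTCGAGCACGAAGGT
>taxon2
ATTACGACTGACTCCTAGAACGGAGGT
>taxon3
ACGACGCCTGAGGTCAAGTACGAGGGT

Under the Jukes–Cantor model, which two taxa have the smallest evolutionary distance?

taxon1 and taxon3

taxon1–taxon2: 12/27 differ, p = 0.444, d = 0.673.
taxon1–taxon3: 6/27 differ, p = 0.222, d = 0.264.
taxon2–taxon3: 10/27 differ, p = 0.370, d = 0.511.
The smallest distance is between taxon1 and taxon3.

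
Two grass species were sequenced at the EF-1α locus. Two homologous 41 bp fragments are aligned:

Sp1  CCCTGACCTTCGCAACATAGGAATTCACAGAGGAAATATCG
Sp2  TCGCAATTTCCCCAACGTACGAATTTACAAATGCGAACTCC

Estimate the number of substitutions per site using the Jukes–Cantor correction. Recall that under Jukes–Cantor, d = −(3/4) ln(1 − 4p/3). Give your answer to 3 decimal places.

0.660

The sequences differ at 18 of 41 sites, so p = 18/41 ≈ 0.439024.
d = −(3/4) ln(1 − 4p/3) = −0.75 ln(1 − 0.585365) = −0.75 ln(0.414635)
  = −0.75 × (-0.880357) = 0.660268 substitutions/site.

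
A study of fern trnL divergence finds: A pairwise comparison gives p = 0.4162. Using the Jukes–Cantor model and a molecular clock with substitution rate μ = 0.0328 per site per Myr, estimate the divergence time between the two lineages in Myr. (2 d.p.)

9.26

d = −(3/4) ln(1 − 4p/3) = −0.75 ln(1 − 0.554933) = −0.75 ln(0.445067)
  = −0.75 × (-0.809530) = 0.607148 substitutions/site.
Under a molecular clock d = 2μt, so t = d/(2μ) = 0.607148 / (2 × 0.0328) = 9.26 Myr.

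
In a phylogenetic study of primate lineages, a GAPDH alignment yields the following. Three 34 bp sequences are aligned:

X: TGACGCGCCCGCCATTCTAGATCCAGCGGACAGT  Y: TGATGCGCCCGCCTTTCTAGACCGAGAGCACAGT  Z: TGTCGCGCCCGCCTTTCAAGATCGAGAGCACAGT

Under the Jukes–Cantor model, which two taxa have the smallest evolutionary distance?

X–Y: 6/34 differ, p = 0.176, d = 0.201.
X–Z: 6/34 differ, p = 0.176, d = 0.201.
Y–Z: 4/34 differ, p = 0.118, d = 0.128.
The smallest distance is between Y and Z.

Y and Z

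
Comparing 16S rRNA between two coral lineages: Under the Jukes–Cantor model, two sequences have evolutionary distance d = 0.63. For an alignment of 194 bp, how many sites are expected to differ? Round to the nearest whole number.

Invert JC69: p = (3/4)(1 − e^(−4d/3)) = 0.75 × (1 − e^(-0.84)) = 0.75 × (1 − 0.431711) = 0.426217.
Expected differing sites = pL ≈ 0.426217 × 194 = 82.686098 ≈ 83.

83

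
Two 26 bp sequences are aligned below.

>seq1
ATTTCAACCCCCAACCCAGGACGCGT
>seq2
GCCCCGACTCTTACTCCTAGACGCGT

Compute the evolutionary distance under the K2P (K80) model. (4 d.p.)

0.9777

Of 26 sites, 10 differences are transitions and 2 are transversions, so P = 10/26 ≈ 0.384615 and Q = 2/26 ≈ 0.076923.
Under the Kimura two-parameter model, d = −½ ln(1 − 2P − Q) − ¼ ln(1 − 2Q).
1 − 2P − Q = 0.153847, giving −½ ln(0.153847) = 0.935898.
1 − 2Q = 0.846154, giving −¼ ln(0.846154) = 0.041763.
d = 0.935898 + 0.041763 = 0.977661.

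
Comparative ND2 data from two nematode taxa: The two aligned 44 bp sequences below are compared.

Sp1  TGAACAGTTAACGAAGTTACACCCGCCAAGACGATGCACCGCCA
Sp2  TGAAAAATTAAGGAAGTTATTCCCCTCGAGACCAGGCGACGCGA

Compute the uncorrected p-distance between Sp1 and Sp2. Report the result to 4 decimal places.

0.2955

The sequences differ at 13 of 44 positions.
p = 13/44 = 0.295454… ≈ 0.2955 (to 4 d.p.).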